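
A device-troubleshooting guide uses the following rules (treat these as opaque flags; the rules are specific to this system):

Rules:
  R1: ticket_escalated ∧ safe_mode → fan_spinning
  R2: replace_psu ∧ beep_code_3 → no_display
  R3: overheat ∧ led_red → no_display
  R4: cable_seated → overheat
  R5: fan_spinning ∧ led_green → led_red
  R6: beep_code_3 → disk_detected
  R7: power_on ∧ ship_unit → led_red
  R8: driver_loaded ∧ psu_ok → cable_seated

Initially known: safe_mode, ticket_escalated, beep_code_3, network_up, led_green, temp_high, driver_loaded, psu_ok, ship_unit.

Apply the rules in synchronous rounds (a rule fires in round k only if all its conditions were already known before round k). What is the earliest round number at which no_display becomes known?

3

Round 1: R1 [ticket_escalated ∧ safe_mode → fan_spinning]; R6 [beep_code_3 → disk_detected]; R8 [driver_loaded ∧ psu_ok → cable_seated]. Adds fan_spinning, disk_detected, cable_seated.
Round 2: R4 [cable_seated → overheat]; R5 [fan_spinning ∧ led_green → led_red]. Adds overheat, led_red.
Round 3: R3 [overheat ∧ led_red → no_display]. Adds no_display.
no_display first appears in round 3.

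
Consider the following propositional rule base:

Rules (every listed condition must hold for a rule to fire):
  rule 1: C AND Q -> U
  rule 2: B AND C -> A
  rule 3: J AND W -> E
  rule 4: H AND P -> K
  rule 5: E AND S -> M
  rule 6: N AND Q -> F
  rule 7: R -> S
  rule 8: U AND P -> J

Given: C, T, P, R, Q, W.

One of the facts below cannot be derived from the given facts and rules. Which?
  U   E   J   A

[1] rule 1 [C AND Q -> U]; rule 7 [R -> S]. ⇒ new: U, S.
[2] rule 8 [U AND P -> J]. ⇒ new: J.
[3] rule 3 [J AND W -> E]. ⇒ new: E.
[4] rule 5 [E AND S -> M]. ⇒ new: M.
Derived: J (round 2), E (round 3), U (round 1). A never appears in any round.

A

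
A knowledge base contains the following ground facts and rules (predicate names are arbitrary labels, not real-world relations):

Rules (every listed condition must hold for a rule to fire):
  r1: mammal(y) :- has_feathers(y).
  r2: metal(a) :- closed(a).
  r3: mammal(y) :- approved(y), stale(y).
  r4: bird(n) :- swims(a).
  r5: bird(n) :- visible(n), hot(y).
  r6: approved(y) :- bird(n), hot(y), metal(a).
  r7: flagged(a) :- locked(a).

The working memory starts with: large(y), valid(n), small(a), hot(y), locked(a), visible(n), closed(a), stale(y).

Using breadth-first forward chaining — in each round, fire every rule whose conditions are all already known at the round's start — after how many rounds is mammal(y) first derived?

Round 1: r2 [metal(a) :- closed(a).]; r5 [bird(n) :- visible(n), hot(y).]; r7 [flagged(a) :- locked(a).]. New: metal(a), bird(n), flagged(a).
Round 2: r6 [approved(y) :- bird(n), hot(y), metal(a).]. New: approved(y).
Round 3: r3 [mammal(y) :- approved(y), stale(y).]. New: mammal(y).
mammal(y) first appears in round 3.

3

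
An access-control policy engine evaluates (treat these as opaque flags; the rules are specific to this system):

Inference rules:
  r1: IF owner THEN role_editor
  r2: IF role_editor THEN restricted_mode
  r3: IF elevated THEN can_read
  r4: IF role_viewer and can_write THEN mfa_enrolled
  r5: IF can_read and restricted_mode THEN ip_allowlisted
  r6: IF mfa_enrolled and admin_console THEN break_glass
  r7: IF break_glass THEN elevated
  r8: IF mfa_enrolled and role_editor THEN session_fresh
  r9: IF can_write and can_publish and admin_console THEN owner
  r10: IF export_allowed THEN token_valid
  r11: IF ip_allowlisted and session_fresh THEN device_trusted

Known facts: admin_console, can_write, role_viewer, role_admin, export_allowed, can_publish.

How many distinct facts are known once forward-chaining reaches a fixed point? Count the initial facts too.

Round 1 fires r4, r9, r10, giving mfa_enrolled, owner, token_valid.
Round 2 fires r1, r6, giving role_editor, break_glass.
Round 3 fires r2, r7, r8, giving restricted_mode, elevated, session_fresh.
Round 4 fires r3, giving can_read.
Round 5 fires r5, giving ip_allowlisted.
Round 6 fires r11, giving device_trusted.
Closure: {admin_console, break_glass, can_publish, can_read, can_write, device_trusted, elevated, export_allowed, ip_allowlisted, mfa_enrolled, owner, restricted_mode, role_admin, role_editor, role_viewer, session_fresh, token_valid} — 17 facts.

17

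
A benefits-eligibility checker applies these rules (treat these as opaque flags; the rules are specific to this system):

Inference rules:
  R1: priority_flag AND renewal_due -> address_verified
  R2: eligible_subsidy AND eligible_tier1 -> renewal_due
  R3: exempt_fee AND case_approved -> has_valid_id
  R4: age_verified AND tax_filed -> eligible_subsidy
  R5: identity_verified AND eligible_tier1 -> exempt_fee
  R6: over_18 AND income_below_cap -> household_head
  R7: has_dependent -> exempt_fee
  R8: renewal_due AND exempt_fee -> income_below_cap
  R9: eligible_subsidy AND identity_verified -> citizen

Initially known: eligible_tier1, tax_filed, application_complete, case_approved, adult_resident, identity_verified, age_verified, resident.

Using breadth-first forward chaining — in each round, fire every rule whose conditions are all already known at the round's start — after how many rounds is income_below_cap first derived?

3

Round 1 fires R4, R5, giving eligible_subsidy, exempt_fee.
Round 2 fires R2, R3, R9, giving renewal_due, has_valid_id, citizen.
Round 3 fires R8, giving income_below_cap.
income_below_cap first appears in round 3.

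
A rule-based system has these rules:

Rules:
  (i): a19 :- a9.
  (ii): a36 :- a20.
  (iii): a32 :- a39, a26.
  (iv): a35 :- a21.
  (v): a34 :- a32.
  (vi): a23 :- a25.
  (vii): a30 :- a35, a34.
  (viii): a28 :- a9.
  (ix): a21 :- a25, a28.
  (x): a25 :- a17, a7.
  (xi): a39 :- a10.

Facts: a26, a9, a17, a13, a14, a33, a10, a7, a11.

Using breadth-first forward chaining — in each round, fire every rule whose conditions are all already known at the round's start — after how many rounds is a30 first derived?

Round 1 — (i), (viii), (x), (xi), derive a19, a28, a25, a39.
Round 2 — (iii), (vi), (ix), derive a32, a23, a21.
Round 3 — (iv), (v), derive a35, a34.
Round 4 — (vii), derive a30.
a30 first appears in round 4.

4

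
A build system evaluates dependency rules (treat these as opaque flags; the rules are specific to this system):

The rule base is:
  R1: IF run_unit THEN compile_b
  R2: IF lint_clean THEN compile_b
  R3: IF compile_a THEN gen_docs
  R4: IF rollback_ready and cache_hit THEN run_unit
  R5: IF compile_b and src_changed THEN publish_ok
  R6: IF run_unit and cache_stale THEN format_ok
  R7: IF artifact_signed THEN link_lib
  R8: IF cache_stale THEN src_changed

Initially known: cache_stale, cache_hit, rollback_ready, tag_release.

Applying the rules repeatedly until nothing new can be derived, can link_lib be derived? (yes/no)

[1] R4 [IF rollback_ready and cache_hit THEN run_unit]; R8 [IF cache_stale THEN src_changed]. ⇒ new: run_unit, src_changed.
[2] R1 [IF run_unit THEN compile_b]; R6 [IF run_unit and cache_stale THEN format_ok]. ⇒ new: compile_b, format_ok.
[3] R5 [IF compile_b and src_changed THEN publish_ok]. ⇒ new: publish_ok.
Fixed point reached. link_lib is concluded only by R7; R7 needs artifact_signed (never derived).

no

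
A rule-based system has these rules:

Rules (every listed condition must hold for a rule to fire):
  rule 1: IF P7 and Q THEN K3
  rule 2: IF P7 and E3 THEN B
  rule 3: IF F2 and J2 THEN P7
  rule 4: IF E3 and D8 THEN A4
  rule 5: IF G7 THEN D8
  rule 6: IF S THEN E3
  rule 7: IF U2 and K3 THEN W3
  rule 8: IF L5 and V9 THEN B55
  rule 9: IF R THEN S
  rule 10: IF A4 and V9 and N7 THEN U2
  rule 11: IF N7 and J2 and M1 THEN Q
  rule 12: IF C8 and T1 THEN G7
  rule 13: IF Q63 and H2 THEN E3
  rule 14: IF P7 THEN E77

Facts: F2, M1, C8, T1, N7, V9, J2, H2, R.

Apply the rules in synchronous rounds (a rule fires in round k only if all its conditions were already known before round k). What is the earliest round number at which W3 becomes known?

[1] rule 3 [IF F2 and J2 THEN P7]; rule 9 [IF R THEN S]; rule 11 [IF N7 and J2 and M1 THEN Q]; rule 12 [IF C8 and T1 THEN G7]. ⇒ new: P7, S, Q, G7.
[2] rule 1 [IF P7 and Q THEN K3]; rule 5 [IF G7 THEN D8]; rule 6 [IF S THEN E3]; rule 14 [IF P7 THEN E77]. ⇒ new: K3, D8, E3, E77.
[3] rule 2 [IF P7 and E3 THEN B]; rule 4 [IF E3 and D8 THEN A4]. ⇒ new: B, A4.
[4] rule 10 [IF A4 and V9 and N7 THEN U2]. ⇒ new: U2.
[5] rule 7 [IF U2 and K3 THEN W3]. ⇒ new: W3.
W3 first appears in round 5.

5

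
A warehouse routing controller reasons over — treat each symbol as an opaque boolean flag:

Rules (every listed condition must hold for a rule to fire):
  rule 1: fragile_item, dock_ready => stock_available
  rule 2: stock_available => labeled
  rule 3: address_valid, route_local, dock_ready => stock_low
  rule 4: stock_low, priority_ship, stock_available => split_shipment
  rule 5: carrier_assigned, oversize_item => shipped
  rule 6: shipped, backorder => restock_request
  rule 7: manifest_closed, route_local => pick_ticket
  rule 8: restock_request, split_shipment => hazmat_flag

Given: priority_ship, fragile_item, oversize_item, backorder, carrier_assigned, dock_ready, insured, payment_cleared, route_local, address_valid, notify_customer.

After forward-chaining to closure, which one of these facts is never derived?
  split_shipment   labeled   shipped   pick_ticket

pick_ticket

Round 1 — rule 1, rule 3, rule 5, derive stock_available, stock_low, shipped.
Round 2 — rule 2, rule 4, rule 6, derive labeled, split_shipment, restock_request.
Round 3 — rule 8, derive hazmat_flag.
Derived: labeled (round 2), split_shipment (round 2), shipped (round 1). pick_ticket never appears in any round.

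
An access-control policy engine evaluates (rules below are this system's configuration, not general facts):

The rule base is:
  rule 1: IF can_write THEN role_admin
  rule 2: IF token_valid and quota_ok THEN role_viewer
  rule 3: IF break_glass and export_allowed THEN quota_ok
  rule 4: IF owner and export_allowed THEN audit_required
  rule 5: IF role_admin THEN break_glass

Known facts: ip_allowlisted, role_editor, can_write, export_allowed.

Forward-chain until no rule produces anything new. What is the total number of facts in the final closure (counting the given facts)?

Round 1 fires rule 1, giving role_admin.
Round 2 fires rule 5, giving break_glass.
Round 3 fires rule 3, giving quota_ok.
Closure: {break_glass, can_write, export_allowed, ip_allowlisted, quota_ok, role_admin, role_editor} — 7 facts.

7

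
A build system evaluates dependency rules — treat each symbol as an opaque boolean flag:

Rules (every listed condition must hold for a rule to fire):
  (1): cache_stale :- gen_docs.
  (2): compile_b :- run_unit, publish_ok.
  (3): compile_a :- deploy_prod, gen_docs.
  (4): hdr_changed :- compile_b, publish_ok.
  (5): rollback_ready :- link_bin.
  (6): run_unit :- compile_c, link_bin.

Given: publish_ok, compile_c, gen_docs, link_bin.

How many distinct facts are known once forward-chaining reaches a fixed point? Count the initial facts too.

[1] (1) [cache_stale :- gen_docs.]; (5) [rollback_ready :- link_bin.]; (6) [run_unit :- compile_c, link_bin.]. ⇒ new: cache_stale, rollback_ready, run_unit.
[2] (2) [compile_b :- run_unit, publish_ok.]. ⇒ new: compile_b.
[3] (4) [hdr_changed :- compile_b, publish_ok.]. ⇒ new: hdr_changed.
Closure: {cache_stale, compile_b, compile_c, gen_docs, hdr_changed, link_bin, publish_ok, rollback_ready, run_unit} — 9 facts.

9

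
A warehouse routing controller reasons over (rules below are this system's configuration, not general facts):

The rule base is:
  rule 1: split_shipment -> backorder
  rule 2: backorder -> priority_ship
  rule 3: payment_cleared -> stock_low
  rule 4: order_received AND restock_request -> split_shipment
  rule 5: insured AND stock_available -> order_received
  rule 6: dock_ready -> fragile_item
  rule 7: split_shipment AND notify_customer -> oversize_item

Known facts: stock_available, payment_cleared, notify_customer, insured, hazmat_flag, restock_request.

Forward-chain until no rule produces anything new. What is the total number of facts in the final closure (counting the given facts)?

12

Round 1: rule 3 [payment_cleared -> stock_low]; rule 5 [insured AND stock_available -> order_received]. New: stock_low, order_received.
Round 2: rule 4 [order_received AND restock_request -> split_shipment]. New: split_shipment.
Round 3: rule 1 [split_shipment -> backorder]; rule 7 [split_shipment AND notify_customer -> oversize_item]. New: backorder, oversize_item.
Round 4: rule 2 [backorder -> priority_ship]. New: priority_ship.
Closure: {backorder, hazmat_flag, insured, notify_customer, order_received, oversize_item, payment_cleared, priority_ship, restock_request, split_shipment, stock_available, stock_low} — 12 facts.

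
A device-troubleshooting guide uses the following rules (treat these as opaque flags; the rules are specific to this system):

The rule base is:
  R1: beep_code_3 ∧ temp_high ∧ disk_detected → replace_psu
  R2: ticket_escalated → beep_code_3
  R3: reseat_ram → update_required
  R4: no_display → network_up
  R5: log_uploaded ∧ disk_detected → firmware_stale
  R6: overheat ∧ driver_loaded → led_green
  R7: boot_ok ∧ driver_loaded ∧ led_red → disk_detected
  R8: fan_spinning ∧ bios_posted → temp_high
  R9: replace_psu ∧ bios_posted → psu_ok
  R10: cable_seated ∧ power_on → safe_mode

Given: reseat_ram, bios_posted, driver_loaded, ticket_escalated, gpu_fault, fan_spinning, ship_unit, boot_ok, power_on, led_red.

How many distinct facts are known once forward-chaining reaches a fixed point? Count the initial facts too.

Round 1 fires R2, R3, R7, R8, giving beep_code_3, update_required, disk_detected, temp_high.
Round 2 fires R1, giving replace_psu.
Round 3 fires R9, giving psu_ok.
Closure: {beep_code_3, bios_posted, boot_ok, disk_detected, driver_loaded, fan_spinning, gpu_fault, led_red, power_on, psu_ok, replace_psu, reseat_ram, ship_unit, temp_high, ticket_escalated, update_required} — 16 facts.

16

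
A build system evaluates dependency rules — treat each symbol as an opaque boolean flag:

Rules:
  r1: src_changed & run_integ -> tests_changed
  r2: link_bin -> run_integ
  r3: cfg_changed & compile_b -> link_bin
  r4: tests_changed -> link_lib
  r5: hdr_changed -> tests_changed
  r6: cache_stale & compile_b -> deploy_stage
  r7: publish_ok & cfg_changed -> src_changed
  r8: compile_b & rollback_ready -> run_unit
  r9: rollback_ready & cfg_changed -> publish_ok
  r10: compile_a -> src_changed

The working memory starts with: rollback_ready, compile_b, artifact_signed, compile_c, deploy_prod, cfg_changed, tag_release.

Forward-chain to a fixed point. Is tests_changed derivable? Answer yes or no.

Round 1: r3 [cfg_changed & compile_b -> link_bin]; r8 [compile_b & rollback_ready -> run_unit]; r9 [rollback_ready & cfg_changed -> publish_ok]. Adds link_bin, run_unit, publish_ok.
Round 2: r2 [link_bin -> run_integ]; r7 [publish_ok & cfg_changed -> src_changed]. Adds run_integ, src_changed.
Round 3: r1 [src_changed & run_integ -> tests_changed]. Adds tests_changed.
Round 4: r4 [tests_changed -> link_lib]. Adds link_lib.
tests_changed appears in round 3, so it is derivable.

yes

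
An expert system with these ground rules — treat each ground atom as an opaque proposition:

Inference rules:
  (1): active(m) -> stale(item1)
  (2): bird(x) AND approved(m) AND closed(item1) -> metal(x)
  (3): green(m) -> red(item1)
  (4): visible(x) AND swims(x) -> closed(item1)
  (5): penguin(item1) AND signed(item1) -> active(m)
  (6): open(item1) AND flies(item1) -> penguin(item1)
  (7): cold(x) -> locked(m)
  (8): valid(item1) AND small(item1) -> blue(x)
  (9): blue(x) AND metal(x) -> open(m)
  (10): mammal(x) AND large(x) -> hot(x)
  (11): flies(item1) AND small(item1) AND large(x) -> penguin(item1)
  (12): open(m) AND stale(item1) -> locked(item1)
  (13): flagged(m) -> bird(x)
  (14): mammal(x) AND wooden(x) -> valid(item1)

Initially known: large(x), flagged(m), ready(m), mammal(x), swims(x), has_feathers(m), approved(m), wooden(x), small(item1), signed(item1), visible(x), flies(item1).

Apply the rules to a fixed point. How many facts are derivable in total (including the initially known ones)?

23

Round 1: (4) [visible(x) AND swims(x) -> closed(item1)]; (10) [mammal(x) AND large(x) -> hot(x)]; (11) [flies(item1) AND small(item1) AND large(x) -> penguin(item1)]; (13) [flagged(m) -> bird(x)]; (14) [mammal(x) AND wooden(x) -> valid(item1)]. New: closed(item1), hot(x), penguin(item1), bird(x), valid(item1).
Round 2: (2) [bird(x) AND approved(m) AND closed(item1) -> metal(x)]; (5) [penguin(item1) AND signed(item1) -> active(m)]; (8) [valid(item1) AND small(item1) -> blue(x)]. New: metal(x), active(m), blue(x).
Round 3: (1) [active(m) -> stale(item1)]; (9) [blue(x) AND metal(x) -> open(m)]. New: stale(item1), open(m).
Round 4: (12) [open(m) AND stale(item1) -> locked(item1)]. New: locked(item1).
Closure: {active(m), approved(m), bird(x), blue(x), closed(item1), flagged(m), flies(item1), has_feathers(m), hot(x), large(x), locked(item1), mammal(x), metal(x), open(m), penguin(item1), ready(m), signed(item1), small(item1), stale(item1), swims(x), valid(item1), visible(x), wooden(x)} — 23 facts.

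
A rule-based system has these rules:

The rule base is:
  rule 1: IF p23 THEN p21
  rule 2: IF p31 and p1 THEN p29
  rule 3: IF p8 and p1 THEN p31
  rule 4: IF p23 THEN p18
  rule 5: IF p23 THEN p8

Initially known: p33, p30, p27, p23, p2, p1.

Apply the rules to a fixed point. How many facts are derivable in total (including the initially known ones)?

[1] rule 1 [IF p23 THEN p21]; rule 4 [IF p23 THEN p18]; rule 5 [IF p23 THEN p8]. ⇒ new: p21, p18, p8.
[2] rule 3 [IF p8 and p1 THEN p31]. ⇒ new: p31.
[3] rule 2 [IF p31 and p1 THEN p29]. ⇒ new: p29.
Closure: {p1, p18, p2, p21, p23, p27, p29, p30, p31, p33, p8} — 11 facts.

11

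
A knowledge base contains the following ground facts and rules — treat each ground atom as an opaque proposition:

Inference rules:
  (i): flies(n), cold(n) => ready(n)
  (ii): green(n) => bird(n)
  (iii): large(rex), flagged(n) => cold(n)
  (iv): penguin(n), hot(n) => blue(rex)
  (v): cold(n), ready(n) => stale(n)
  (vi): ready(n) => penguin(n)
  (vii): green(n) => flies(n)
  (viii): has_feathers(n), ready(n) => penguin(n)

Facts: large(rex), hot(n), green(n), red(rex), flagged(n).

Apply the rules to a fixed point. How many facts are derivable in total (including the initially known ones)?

Round 1: (ii) [green(n) => bird(n)]; (iii) [large(rex), flagged(n) => cold(n)]; (vii) [green(n) => flies(n)]. New: bird(n), cold(n), flies(n).
Round 2: (i) [flies(n), cold(n) => ready(n)]. New: ready(n).
Round 3: (v) [cold(n), ready(n) => stale(n)]; (vi) [ready(n) => penguin(n)]. New: stale(n), penguin(n).
Round 4: (iv) [penguin(n), hot(n) => blue(rex)]. New: blue(rex).
Closure: {bird(n), blue(rex), cold(n), flagged(n), flies(n), green(n), hot(n), large(rex), penguin(n), ready(n), red(rex), stale(n)} — 12 facts.

12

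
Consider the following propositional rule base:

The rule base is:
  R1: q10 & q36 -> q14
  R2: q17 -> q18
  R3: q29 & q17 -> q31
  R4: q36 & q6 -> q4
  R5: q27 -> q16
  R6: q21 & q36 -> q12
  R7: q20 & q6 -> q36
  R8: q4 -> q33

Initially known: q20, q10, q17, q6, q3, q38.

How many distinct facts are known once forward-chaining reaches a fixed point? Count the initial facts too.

Round 1: R2 [q17 -> q18]; R7 [q20 & q6 -> q36]. Adds q18, q36.
Round 2: R1 [q10 & q36 -> q14]; R4 [q36 & q6 -> q4]. Adds q14, q4.
Round 3: R8 [q4 -> q33]. Adds q33.
Closure: {q10, q14, q17, q18, q20, q3, q33, q36, q38, q4, q6} — 11 facts.

11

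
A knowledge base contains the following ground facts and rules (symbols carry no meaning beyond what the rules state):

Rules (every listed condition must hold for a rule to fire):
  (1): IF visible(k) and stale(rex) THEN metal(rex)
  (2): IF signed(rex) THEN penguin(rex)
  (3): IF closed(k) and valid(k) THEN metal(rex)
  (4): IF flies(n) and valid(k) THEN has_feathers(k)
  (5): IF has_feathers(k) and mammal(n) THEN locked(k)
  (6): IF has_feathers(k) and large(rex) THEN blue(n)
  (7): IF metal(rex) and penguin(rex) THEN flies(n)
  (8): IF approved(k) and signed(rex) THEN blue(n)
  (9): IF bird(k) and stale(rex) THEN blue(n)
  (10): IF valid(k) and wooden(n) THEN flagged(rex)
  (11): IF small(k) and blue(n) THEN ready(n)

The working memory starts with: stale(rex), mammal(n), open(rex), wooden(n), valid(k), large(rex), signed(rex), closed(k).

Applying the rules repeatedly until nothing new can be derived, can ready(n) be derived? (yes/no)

Round 1: (2) [IF signed(rex) THEN penguin(rex)]; (3) [IF closed(k) and valid(k) THEN metal(rex)]; (10) [IF valid(k) and wooden(n) THEN flagged(rex)]. Adds penguin(rex), metal(rex), flagged(rex).
Round 2: (7) [IF metal(rex) and penguin(rex) THEN flies(n)]. Adds flies(n).
Round 3: (4) [IF flies(n) and valid(k) THEN has_feathers(k)]. Adds has_feathers(k).
Round 4: (5) [IF has_feathers(k) and mammal(n) THEN locked(k)]; (6) [IF has_feathers(k) and large(rex) THEN blue(n)]. Adds locked(k), blue(n).
Fixed point reached. ready(n) is concluded only by (11); (11) needs small(k) (never derived).

no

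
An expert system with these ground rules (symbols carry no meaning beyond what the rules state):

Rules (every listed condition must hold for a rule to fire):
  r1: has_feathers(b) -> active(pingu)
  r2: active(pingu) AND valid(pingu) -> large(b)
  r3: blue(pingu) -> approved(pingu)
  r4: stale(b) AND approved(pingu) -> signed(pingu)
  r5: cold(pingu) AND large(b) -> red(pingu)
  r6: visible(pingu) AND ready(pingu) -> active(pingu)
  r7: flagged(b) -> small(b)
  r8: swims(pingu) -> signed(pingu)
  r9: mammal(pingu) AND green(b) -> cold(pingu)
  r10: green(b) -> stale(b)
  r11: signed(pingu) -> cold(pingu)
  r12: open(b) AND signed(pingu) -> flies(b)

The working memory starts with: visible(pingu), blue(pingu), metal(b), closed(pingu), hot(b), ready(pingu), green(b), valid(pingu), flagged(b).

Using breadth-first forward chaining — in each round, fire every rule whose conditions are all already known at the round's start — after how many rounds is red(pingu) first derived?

4

Round 1: r3 [blue(pingu) -> approved(pingu)]; r6 [visible(pingu) AND ready(pingu) -> active(pingu)]; r7 [flagged(b) -> small(b)]; r10 [green(b) -> stale(b)]. Adds approved(pingu), active(pingu), small(b), stale(b).
Round 2: r2 [active(pingu) AND valid(pingu) -> large(b)]; r4 [stale(b) AND approved(pingu) -> signed(pingu)]. Adds large(b), signed(pingu).
Round 3: r11 [signed(pingu) -> cold(pingu)]. Adds cold(pingu).
Round 4: r5 [cold(pingu) AND large(b) -> red(pingu)]. Adds red(pingu).
red(pingu) first appears in round 4.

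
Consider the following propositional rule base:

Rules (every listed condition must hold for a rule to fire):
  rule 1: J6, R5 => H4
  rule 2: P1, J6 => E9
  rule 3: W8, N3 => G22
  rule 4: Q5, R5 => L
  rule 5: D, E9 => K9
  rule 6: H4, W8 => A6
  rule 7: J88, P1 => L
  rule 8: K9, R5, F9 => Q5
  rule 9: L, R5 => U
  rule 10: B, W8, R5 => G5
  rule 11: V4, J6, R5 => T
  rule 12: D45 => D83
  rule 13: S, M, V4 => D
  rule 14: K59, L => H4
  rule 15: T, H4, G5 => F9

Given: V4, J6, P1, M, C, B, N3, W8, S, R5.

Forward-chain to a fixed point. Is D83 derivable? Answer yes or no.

Round 1 — rule 1, rule 2, rule 3, rule 10, rule 11, rule 13, derive H4, E9, G22, G5, T, D.
Round 2 — rule 5, rule 6, rule 15, derive K9, A6, F9.
Round 3 — rule 8, derive Q5.
Round 4 — rule 4, derive L.
Round 5 — rule 9, derive U.
Fixed point reached. D83 is concluded only by rule 12; rule 12 needs D45 (never derived).

no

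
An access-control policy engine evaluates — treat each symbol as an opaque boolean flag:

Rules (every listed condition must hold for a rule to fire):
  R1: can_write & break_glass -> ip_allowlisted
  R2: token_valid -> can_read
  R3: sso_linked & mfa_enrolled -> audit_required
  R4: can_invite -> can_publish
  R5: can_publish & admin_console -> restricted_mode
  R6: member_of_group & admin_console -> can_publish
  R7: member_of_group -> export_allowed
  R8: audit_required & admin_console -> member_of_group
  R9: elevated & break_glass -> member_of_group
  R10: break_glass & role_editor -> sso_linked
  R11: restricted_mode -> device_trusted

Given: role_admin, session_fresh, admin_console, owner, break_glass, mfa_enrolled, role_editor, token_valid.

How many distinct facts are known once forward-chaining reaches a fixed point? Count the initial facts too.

Round 1 — R2, R10, derive can_read, sso_linked.
Round 2 — R3, derive audit_required.
Round 3 — R8, derive member_of_group.
Round 4 — R6, R7, derive can_publish, export_allowed.
Round 5 — R5, derive restricted_mode.
Round 6 — R11, derive device_trusted.
Closure: {admin_console, audit_required, break_glass, can_publish, can_read, device_trusted, export_allowed, member_of_group, mfa_enrolled, owner, restricted_mode, role_admin, role_editor, session_fresh, sso_linked, token_valid} — 16 facts.

16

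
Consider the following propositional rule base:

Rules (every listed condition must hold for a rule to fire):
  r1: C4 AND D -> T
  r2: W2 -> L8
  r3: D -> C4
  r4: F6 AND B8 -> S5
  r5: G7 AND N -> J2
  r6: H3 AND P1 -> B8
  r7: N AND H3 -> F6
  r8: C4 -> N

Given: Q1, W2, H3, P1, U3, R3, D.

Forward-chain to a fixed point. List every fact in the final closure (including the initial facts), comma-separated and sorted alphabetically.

[1] r2 [W2 -> L8]; r3 [D -> C4]; r6 [H3 AND P1 -> B8]. ⇒ new: L8, C4, B8.
[2] r1 [C4 AND D -> T]; r8 [C4 -> N]. ⇒ new: T, N.
[3] r7 [N AND H3 -> F6]. ⇒ new: F6.
[4] r4 [F6 AND B8 -> S5]. ⇒ new: S5.

B8, C4, D, F6, H3, L8, N, P1, Q1, R3, S5, T, U3, W2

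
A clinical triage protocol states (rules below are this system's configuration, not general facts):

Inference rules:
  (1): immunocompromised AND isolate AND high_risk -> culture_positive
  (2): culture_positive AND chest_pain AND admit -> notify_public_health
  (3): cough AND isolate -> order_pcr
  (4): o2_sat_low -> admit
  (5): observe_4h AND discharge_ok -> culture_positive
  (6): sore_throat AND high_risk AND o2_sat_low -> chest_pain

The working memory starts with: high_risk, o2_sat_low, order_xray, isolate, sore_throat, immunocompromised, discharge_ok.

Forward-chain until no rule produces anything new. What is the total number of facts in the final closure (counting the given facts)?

Round 1: (1) [immunocompromised AND isolate AND high_risk -> culture_positive]; (4) [o2_sat_low -> admit]; (6) [sore_throat AND high_risk AND o2_sat_low -> chest_pain]. New: culture_positive, admit, chest_pain.
Round 2: (2) [culture_positive AND chest_pain AND admit -> notify_public_health]. New: notify_public_health.
Closure: {admit, chest_pain, culture_positive, discharge_ok, high_risk, immunocompromised, isolate, notify_public_health, o2_sat_low, order_xray, sore_throat} — 11 facts.

11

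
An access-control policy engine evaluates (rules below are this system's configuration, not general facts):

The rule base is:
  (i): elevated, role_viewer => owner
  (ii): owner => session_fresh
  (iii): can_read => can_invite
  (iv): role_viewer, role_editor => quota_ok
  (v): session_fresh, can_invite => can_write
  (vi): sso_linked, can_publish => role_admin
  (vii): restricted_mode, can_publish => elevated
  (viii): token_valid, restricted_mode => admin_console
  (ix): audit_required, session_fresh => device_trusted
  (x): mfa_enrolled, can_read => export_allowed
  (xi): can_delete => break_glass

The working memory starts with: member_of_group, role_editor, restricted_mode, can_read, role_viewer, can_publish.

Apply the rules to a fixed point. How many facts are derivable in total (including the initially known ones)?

12

Round 1: (iii) [can_read => can_invite]; (iv) [role_viewer, role_editor => quota_ok]; (vii) [restricted_mode, can_publish => elevated]. Adds can_invite, quota_ok, elevated.
Round 2: (i) [elevated, role_viewer => owner]. Adds owner.
Round 3: (ii) [owner => session_fresh]. Adds session_fresh.
Round 4: (v) [session_fresh, can_invite => can_write]. Adds can_write.
Closure: {can_invite, can_publish, can_read, can_write, elevated, member_of_group, owner, quota_ok, restricted_mode, role_editor, role_viewer, session_fresh} — 12 facts.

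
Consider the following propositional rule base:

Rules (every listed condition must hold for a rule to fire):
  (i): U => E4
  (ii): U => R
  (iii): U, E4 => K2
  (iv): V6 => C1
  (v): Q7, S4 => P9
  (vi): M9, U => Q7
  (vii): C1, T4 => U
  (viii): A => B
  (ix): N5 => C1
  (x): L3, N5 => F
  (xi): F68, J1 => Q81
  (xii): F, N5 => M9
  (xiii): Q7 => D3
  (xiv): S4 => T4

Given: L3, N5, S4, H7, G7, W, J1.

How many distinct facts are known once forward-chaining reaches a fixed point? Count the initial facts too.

18

[1] (ix) [N5 => C1]; (x) [L3, N5 => F]; (xiv) [S4 => T4]. ⇒ new: C1, F, T4.
[2] (vii) [C1, T4 => U]; (xii) [F, N5 => M9]. ⇒ new: U, M9.
[3] (i) [U => E4]; (ii) [U => R]; (vi) [M9, U => Q7]. ⇒ new: E4, R, Q7.
[4] (iii) [U, E4 => K2]; (v) [Q7, S4 => P9]; (xiii) [Q7 => D3]. ⇒ new: K2, P9, D3.
Closure: {C1, D3, E4, F, G7, H7, J1, K2, L3, M9, N5, P9, Q7, R, S4, T4, U, W} — 18 facts.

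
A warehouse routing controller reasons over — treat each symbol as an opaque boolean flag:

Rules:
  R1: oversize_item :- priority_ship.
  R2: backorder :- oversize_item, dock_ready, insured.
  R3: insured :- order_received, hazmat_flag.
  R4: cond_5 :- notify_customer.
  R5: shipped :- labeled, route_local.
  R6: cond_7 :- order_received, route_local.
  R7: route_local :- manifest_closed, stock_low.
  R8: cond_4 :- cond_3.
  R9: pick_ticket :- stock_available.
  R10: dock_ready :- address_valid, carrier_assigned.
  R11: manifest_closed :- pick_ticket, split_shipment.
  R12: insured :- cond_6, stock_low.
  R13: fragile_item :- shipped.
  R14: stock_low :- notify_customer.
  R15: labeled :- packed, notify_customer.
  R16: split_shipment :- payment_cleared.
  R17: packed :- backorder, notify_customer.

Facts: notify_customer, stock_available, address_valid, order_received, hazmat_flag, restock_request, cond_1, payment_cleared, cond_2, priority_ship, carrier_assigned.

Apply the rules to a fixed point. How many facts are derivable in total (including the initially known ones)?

Round 1 fires R1, R3, R4, R9, R10, R14, R16, giving oversize_item, insured, cond_5, pick_ticket, dock_ready, stock_low, split_shipment.
Round 2 fires R2, R11, giving backorder, manifest_closed.
Round 3 fires R7, R17, giving route_local, packed.
Round 4 fires R6, R15, giving cond_7, labeled.
Round 5 fires R5, giving shipped.
Round 6 fires R13, giving fragile_item.
Closure: {address_valid, backorder, carrier_assigned, cond_1, cond_2, cond_5, cond_7, dock_ready, fragile_item, hazmat_flag, insured, labeled, manifest_closed, notify_customer, order_received, oversize_item, packed, payment_cleared, pick_ticket, priority_ship, restock_request, route_local, shipped, split_shipment, stock_available, stock_low} — 26 facts.

26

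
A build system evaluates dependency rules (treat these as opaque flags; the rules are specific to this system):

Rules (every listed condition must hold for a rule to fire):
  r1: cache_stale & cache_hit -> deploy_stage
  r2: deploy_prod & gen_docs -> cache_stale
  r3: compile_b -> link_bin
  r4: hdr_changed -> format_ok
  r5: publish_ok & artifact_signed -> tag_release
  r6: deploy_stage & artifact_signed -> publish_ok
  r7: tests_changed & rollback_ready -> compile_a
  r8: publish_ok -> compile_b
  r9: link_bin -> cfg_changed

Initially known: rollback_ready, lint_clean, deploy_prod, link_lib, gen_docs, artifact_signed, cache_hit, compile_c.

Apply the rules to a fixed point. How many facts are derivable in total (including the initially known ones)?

[1] r2 [deploy_prod & gen_docs -> cache_stale]. ⇒ new: cache_stale.
[2] r1 [cache_stale & cache_hit -> deploy_stage]. ⇒ new: deploy_stage.
[3] r6 [deploy_stage & artifact_signed -> publish_ok]. ⇒ new: publish_ok.
[4] r5 [publish_ok & artifact_signed -> tag_release]; r8 [publish_ok -> compile_b]. ⇒ new: tag_release, compile_b.
[5] r3 [compile_b -> link_bin]. ⇒ new: link_bin.
[6] r9 [link_bin -> cfg_changed]. ⇒ new: cfg_changed.
Closure: {artifact_signed, cache_hit, cache_stale, cfg_changed, compile_b, compile_c, deploy_prod, deploy_stage, gen_docs, link_bin, link_lib, lint_clean, publish_ok, rollback_ready, tag_release} — 15 facts.

15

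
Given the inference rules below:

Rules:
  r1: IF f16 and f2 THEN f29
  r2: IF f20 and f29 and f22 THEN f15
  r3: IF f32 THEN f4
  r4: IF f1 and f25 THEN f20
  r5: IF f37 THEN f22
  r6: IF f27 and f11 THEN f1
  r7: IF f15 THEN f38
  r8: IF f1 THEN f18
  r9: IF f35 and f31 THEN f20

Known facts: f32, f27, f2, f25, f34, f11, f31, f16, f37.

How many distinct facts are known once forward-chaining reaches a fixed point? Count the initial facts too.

Round 1: r1 [IF f16 and f2 THEN f29]; r3 [IF f32 THEN f4]; r5 [IF f37 THEN f22]; r6 [IF f27 and f11 THEN f1]. Adds f29, f4, f22, f1.
Round 2: r4 [IF f1 and f25 THEN f20]; r8 [IF f1 THEN f18]. Adds f20, f18.
Round 3: r2 [IF f20 and f29 and f22 THEN f15]. Adds f15.
Round 4: r7 [IF f15 THEN f38]. Adds f38.
Closure: {f1, f11, f15, f16, f18, f2, f20, f22, f25, f27, f29, f31, f32, f34, f37, f38, f4} — 17 facts.

17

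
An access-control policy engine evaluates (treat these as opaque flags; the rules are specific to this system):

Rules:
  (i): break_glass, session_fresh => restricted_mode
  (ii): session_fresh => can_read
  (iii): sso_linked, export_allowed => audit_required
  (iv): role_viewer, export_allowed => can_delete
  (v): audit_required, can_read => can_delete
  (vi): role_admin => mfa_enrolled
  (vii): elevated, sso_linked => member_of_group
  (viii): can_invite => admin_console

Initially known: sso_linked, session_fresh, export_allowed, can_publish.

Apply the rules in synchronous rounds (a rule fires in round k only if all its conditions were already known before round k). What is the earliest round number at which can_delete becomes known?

Round 1: (ii) [session_fresh => can_read]; (iii) [sso_linked, export_allowed => audit_required]. Adds can_read, audit_required.
Round 2: (v) [audit_required, can_read => can_delete]. Adds can_delete.
can_delete first appears in round 2.

2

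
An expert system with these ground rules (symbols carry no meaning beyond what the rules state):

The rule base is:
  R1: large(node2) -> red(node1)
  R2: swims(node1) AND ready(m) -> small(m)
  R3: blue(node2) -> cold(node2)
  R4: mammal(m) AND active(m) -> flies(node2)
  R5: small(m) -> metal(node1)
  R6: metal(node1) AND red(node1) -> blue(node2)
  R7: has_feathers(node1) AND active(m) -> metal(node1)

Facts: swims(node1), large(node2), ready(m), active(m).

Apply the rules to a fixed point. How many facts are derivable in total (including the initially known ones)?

9

Round 1 — R1, R2, derive red(node1), small(m).
Round 2 — R5, derive metal(node1).
Round 3 — R6, derive blue(node2).
Round 4 — R3, derive cold(node2).
Closure: {active(m), blue(node2), cold(node2), large(node2), metal(node1), ready(m), red(node1), small(m), swims(node1)} — 9 facts.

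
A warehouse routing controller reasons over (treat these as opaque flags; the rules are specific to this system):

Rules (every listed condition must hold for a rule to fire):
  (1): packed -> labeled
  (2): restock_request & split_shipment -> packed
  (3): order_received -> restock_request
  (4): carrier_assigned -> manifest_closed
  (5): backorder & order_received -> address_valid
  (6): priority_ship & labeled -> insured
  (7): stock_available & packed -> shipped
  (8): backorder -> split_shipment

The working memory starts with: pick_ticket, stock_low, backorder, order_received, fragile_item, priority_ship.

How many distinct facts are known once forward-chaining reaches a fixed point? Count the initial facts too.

Round 1: (3) [order_received -> restock_request]; (5) [backorder & order_received -> address_valid]; (8) [backorder -> split_shipment]. New: restock_request, address_valid, split_shipment.
Round 2: (2) [restock_request & split_shipment -> packed]. New: packed.
Round 3: (1) [packed -> labeled]. New: labeled.
Round 4: (6) [priority_ship & labeled -> insured]. New: insured.
Closure: {address_valid, backorder, fragile_item, insured, labeled, order_received, packed, pick_ticket, priority_ship, restock_request, split_shipment, stock_low} — 12 facts.

12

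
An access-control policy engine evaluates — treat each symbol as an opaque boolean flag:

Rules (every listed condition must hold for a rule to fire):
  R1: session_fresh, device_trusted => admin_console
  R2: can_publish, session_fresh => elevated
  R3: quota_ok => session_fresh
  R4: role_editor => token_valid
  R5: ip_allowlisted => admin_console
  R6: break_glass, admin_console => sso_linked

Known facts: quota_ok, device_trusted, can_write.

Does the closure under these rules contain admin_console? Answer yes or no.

Round 1: R3 [quota_ok => session_fresh]. Adds session_fresh.
Round 2: R1 [session_fresh, device_trusted => admin_console]. Adds admin_console.
admin_console appears in round 2, so it is derivable.

yes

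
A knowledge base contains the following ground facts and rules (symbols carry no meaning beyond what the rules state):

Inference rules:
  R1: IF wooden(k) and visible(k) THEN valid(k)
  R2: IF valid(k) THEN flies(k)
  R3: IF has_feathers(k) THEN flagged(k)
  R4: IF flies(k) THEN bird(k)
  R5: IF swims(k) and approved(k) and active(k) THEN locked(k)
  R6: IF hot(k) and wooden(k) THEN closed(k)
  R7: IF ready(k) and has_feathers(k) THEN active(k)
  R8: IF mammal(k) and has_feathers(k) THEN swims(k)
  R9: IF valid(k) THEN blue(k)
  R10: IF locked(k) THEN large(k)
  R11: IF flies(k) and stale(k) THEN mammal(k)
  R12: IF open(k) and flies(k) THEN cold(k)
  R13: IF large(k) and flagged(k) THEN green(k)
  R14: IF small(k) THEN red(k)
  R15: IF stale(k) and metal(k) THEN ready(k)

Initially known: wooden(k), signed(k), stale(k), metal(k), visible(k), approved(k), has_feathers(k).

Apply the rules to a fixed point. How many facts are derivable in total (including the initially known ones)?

19

Round 1 — R1, R3, R15, derive valid(k), flagged(k), ready(k).
Round 2 — R2, R7, R9, derive flies(k), active(k), blue(k).
Round 3 — R4, R11, derive bird(k), mammal(k).
Round 4 — R8, derive swims(k).
Round 5 — R5, derive locked(k).
Round 6 — R10, derive large(k).
Round 7 — R13, derive green(k).
Closure: {active(k), approved(k), bird(k), blue(k), flagged(k), flies(k), green(k), has_feathers(k), large(k), locked(k), mammal(k), metal(k), ready(k), signed(k), stale(k), swims(k), valid(k), visible(k), wooden(k)} — 19 facts.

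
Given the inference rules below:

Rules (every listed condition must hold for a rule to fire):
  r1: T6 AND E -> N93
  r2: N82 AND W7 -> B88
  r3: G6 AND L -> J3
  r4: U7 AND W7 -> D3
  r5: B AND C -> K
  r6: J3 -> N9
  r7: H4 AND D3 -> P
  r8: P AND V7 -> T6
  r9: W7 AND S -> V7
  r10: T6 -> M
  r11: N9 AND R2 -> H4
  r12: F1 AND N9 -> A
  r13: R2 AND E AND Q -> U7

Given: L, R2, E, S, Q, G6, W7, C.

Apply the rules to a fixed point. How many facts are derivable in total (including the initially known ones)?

Round 1 — r3, r9, r13, derive J3, V7, U7.
Round 2 — r4, r6, derive D3, N9.
Round 3 — r11, derive H4.
Round 4 — r7, derive P.
Round 5 — r8, derive T6.
Round 6 — r1, r10, derive N93, M.
Closure: {C, D3, E, G6, H4, J3, L, M, N9, N93, P, Q, R2, S, T6, U7, V7, W7} — 18 facts.

18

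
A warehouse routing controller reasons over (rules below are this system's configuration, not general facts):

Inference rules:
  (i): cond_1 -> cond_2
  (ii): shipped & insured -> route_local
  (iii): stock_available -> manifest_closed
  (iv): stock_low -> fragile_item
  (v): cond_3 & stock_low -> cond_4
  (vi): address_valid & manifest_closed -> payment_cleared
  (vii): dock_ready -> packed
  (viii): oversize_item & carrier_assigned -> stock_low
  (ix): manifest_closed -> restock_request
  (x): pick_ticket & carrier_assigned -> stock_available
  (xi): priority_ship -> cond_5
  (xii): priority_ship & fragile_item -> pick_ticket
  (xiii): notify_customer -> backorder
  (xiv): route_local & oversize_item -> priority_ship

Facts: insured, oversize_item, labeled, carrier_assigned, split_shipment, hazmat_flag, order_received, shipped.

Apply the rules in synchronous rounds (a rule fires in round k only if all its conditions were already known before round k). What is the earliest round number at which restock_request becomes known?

Round 1: (ii) [shipped & insured -> route_local]; (viii) [oversize_item & carrier_assigned -> stock_low]. New: route_local, stock_low.
Round 2: (iv) [stock_low -> fragile_item]; (xiv) [route_local & oversize_item -> priority_ship]. New: fragile_item, priority_ship.
Round 3: (xi) [priority_ship -> cond_5]; (xii) [priority_ship & fragile_item -> pick_ticket]. New: cond_5, pick_ticket.
Round 4: (x) [pick_ticket & carrier_assigned -> stock_available]. New: stock_available.
Round 5: (iii) [stock_available -> manifest_closed]. New: manifest_closed.
Round 6: (ix) [manifest_closed -> restock_request]. New: restock_request.
restock_request first appears in round 6.

6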